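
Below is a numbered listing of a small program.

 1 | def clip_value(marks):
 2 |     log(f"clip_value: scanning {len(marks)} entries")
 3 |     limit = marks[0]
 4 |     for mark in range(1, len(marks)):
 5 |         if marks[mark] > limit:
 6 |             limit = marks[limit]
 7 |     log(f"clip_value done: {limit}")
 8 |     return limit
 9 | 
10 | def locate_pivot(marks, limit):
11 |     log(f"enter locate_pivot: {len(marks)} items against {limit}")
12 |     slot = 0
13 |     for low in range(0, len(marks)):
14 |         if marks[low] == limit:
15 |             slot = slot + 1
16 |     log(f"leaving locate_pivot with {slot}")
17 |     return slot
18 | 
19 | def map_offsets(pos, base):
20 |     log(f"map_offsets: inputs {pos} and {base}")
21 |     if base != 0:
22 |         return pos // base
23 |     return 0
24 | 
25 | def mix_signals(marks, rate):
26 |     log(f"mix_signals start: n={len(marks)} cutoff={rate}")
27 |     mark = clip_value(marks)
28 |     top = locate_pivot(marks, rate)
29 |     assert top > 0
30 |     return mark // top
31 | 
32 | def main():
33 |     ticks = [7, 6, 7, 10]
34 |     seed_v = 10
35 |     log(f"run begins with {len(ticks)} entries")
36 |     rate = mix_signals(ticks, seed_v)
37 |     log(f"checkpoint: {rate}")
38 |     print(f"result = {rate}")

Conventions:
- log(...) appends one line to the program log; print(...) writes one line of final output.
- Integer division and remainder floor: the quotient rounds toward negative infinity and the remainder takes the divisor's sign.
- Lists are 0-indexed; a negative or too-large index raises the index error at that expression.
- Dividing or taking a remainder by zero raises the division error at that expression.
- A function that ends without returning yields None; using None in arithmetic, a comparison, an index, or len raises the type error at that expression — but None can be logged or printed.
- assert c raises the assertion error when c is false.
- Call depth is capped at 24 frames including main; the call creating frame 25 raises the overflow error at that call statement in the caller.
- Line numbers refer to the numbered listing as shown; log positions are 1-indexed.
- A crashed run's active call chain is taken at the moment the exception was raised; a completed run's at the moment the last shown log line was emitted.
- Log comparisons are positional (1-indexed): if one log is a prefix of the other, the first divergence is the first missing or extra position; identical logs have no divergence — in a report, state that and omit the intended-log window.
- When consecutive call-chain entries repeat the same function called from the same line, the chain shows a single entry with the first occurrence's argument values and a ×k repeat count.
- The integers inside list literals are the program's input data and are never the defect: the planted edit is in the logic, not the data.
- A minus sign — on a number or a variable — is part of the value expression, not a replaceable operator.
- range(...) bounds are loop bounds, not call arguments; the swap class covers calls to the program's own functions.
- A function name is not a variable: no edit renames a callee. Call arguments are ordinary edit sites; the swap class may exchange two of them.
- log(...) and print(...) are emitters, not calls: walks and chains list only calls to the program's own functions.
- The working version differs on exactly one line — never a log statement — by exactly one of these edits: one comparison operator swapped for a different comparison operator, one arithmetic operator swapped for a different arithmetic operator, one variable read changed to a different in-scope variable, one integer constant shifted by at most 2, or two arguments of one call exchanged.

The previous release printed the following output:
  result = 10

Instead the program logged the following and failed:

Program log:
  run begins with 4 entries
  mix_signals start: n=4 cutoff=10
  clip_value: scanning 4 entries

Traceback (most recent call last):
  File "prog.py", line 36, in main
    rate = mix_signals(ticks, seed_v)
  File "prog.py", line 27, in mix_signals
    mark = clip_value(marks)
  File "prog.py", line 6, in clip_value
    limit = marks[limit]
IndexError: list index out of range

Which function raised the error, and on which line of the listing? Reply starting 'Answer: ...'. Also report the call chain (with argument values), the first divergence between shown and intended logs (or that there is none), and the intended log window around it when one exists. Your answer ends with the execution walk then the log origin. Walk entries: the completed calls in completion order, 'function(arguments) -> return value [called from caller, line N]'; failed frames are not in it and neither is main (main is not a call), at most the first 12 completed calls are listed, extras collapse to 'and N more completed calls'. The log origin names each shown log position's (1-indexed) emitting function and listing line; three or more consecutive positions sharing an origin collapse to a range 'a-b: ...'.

Answer: the error was raised in clip_value, line 6.
Key fact: The faulty run's log stops after 3 lines; the working version's next line would be 'clip_value done: 10'.
Call chain: main -> mix_signals([7, 6, 7, 10], 10) (called at line 36) -> clip_value([7, 6, 7, 10]) (called at line 27).
First divergence: position 4 — after 3 matching lines the faulty run goes silent; intended next line 'clip_value done: 10'.
Intended log window:
  2: mix_signals start: n=4 cutoff=10
  3: clip_value: scanning 4 entries
  4: clip_value done: 10
  5: enter locate_pivot: 4 items against 10
Execution walk:
  (no call completed)
Log origins:
  1 — main, line 35
  2 — mix_signals, line 26
  3 — clip_value, line 2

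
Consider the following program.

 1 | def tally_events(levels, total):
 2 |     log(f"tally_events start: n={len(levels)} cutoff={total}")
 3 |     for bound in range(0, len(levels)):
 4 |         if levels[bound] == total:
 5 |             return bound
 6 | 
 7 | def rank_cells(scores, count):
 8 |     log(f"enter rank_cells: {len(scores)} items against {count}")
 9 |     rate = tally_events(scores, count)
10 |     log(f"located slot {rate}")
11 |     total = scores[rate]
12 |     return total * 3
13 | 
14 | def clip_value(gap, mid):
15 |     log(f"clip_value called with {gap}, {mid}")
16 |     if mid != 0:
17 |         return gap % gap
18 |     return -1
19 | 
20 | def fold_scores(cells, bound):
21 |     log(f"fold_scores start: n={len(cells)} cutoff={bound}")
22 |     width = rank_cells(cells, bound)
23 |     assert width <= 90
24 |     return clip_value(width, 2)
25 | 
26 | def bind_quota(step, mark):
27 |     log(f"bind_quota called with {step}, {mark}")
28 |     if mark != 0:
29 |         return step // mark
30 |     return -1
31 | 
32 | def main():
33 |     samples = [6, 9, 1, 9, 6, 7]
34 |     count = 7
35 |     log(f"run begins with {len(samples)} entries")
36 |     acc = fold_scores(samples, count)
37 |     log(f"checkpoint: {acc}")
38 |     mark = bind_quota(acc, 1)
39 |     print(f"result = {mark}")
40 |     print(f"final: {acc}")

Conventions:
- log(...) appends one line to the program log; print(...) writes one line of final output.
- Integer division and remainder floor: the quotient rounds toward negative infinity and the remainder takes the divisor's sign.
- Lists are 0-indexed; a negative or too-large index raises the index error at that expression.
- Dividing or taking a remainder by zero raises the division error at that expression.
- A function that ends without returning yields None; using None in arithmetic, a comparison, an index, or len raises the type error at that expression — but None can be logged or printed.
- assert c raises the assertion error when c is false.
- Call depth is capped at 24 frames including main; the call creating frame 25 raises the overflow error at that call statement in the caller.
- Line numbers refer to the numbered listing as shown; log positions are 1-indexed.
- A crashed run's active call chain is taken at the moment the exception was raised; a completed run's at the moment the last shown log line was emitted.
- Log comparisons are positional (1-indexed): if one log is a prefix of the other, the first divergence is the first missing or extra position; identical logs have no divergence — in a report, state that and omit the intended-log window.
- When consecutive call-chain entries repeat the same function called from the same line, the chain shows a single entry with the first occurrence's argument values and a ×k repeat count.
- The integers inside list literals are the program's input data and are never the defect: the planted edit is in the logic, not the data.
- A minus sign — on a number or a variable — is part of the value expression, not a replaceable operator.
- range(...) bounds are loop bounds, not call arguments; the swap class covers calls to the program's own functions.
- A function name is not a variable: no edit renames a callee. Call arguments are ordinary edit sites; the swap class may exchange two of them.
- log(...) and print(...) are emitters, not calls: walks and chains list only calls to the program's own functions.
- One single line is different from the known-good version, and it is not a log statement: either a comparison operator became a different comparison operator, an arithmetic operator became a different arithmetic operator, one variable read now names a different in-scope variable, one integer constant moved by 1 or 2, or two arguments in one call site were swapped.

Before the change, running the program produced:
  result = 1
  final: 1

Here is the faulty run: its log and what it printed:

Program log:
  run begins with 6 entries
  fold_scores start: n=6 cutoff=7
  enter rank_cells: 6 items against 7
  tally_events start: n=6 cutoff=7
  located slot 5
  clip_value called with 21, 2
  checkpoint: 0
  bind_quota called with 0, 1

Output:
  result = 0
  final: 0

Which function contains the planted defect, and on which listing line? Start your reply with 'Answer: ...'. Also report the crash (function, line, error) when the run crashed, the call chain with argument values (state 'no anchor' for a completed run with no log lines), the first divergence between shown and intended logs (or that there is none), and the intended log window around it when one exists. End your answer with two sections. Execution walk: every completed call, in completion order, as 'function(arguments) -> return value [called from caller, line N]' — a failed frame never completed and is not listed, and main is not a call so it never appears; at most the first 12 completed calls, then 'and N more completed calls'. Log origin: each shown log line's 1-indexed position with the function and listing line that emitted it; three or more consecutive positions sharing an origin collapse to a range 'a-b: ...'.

Answer: the defect is in clip_value at line 17.
Core observation: Position 7 is the first bad log line: 'checkpoint: 0' should read 'checkpoint: 1'.
Call chain: main -> bind_quota(0, 1) (called at line 38).
First divergence: at position 7 the run shows 'checkpoint: 0' where the working version logs 'checkpoint: 1'.
Intended log window:
  5: located slot 5
  6: clip_value called with 21, 2
  7: checkpoint: 1
  8: bind_quota called with 1, 1
Execution walk:
  tally_events([6, 9, 1, 9, 6, 7], 7) -> 5  [called from rank_cells, line 9]
  rank_cells([6, 9, 1, 9, 6, 7], 7) -> 21  [called from fold_scores, line 22]
  clip_value(21, 2) -> 0  [called from fold_scores, line 24]
  fold_scores([6, 9, 1, 9, 6, 7], 7) -> 0  [called from main, line 36]
  bind_quota(0, 1) -> 0  [called from main, line 38]
Log line origins:
  1: from main, line 35
  2: from fold_scores, line 21
  3: from rank_cells, line 8
  4: from tally_events, line 2
  5: from rank_cells, line 10
  6: from clip_value, line 15
  7: from main, line 37
  8: from bind_quota, line 27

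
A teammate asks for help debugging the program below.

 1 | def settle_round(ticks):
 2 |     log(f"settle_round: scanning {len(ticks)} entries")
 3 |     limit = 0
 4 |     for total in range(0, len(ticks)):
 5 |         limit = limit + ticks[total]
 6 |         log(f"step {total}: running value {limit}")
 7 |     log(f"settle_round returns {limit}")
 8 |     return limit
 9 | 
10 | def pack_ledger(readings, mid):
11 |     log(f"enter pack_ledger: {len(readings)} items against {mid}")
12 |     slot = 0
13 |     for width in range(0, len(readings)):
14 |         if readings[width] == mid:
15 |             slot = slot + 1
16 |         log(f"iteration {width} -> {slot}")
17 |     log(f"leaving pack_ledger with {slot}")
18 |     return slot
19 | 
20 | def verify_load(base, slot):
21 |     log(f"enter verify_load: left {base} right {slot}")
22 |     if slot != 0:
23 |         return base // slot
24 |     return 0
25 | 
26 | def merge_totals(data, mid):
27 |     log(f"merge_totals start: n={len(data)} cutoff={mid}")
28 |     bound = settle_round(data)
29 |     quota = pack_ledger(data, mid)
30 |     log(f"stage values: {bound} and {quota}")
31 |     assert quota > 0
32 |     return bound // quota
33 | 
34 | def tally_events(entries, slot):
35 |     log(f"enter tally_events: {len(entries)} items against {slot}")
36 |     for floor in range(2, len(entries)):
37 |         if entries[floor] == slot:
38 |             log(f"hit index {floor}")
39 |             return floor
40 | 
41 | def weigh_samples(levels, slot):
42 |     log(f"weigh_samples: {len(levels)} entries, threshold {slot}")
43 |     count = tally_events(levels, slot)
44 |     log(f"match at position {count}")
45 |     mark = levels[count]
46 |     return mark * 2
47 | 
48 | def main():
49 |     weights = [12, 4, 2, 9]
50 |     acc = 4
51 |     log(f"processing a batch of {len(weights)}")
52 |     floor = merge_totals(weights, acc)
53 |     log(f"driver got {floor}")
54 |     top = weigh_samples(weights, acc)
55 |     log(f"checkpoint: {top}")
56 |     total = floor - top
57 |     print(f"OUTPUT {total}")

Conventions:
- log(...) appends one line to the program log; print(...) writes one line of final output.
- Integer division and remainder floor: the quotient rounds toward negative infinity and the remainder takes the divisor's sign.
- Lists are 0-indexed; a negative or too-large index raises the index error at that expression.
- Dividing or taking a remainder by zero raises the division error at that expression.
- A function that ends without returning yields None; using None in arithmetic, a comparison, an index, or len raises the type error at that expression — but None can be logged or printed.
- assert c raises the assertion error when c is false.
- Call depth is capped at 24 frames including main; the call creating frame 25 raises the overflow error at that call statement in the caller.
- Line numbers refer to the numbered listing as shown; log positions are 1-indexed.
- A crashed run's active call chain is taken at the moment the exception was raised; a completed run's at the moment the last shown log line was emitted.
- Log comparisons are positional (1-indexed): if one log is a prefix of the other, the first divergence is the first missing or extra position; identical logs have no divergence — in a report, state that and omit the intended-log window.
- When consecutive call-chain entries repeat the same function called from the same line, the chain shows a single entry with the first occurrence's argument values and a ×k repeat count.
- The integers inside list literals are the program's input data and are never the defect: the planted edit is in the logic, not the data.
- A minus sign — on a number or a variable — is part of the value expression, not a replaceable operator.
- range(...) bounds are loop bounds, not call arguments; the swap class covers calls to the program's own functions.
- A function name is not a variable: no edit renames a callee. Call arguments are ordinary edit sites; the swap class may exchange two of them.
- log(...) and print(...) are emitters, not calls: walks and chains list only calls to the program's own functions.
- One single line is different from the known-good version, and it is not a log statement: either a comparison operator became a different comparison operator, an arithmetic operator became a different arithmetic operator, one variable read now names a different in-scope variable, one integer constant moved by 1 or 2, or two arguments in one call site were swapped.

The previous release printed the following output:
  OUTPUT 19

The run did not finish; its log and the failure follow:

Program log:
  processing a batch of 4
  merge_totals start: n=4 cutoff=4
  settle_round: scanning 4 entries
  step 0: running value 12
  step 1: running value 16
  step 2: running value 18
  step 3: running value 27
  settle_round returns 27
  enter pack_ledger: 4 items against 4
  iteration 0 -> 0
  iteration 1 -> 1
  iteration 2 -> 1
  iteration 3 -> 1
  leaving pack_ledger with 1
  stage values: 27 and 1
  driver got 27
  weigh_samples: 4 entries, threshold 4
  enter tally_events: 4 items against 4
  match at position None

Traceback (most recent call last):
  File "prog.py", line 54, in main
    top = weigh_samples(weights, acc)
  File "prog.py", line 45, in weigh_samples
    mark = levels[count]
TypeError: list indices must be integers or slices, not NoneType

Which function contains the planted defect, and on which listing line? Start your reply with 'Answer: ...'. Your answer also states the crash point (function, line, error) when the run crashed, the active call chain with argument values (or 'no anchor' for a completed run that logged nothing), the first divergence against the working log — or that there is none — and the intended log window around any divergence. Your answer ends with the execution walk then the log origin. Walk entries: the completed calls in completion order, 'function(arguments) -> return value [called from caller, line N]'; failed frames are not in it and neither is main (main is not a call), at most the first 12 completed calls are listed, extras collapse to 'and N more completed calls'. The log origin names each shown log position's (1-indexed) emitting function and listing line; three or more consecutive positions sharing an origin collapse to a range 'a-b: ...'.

Answer: the defect is in tally_events at line 36.
Key observation: The log first diverges at position 19: the faulty run prints 'match at position None' where the working version prints 'hit index 1'.
Crash: weigh_samples, line 45, TypeError.
Call chain: main -> weigh_samples([12, 4, 2, 9], 4) (called at line 54).
First divergence: position 19 — shown 'match at position None', intended 'hit index 1'.
Intended log window:
  17: weigh_samples: 4 entries, threshold 4
  18: enter tally_events: 4 items against 4
  19: hit index 1
  20: match at position 1
Execution walk:
  settle_round([12, 4, 2, 9]) -> 27  [called from merge_totals, line 28]
  pack_ledger([12, 4, 2, 9], 4) -> 1  [called from merge_totals, line 29]
  merge_totals([12, 4, 2, 9], 4) -> 27  [called from main, line 52]
  tally_events([12, 4, 2, 9], 4) -> None  [called from weigh_samples, line 43]
Log origin:
  1: logged in main at line 51
  2: logged in merge_totals at line 27
  3: logged in settle_round at line 2
  4-7: logged in settle_round at line 6
  8: logged in settle_round at line 7
  9: logged in pack_ledger at line 11
  10-13: logged in pack_ledger at line 16
  14: logged in pack_ledger at line 17
  15: logged in merge_totals at line 30
  16: logged in main at line 53
  17: logged in weigh_samples at line 42
  18: logged in tally_events at line 35
  19: logged in weigh_samples at line 44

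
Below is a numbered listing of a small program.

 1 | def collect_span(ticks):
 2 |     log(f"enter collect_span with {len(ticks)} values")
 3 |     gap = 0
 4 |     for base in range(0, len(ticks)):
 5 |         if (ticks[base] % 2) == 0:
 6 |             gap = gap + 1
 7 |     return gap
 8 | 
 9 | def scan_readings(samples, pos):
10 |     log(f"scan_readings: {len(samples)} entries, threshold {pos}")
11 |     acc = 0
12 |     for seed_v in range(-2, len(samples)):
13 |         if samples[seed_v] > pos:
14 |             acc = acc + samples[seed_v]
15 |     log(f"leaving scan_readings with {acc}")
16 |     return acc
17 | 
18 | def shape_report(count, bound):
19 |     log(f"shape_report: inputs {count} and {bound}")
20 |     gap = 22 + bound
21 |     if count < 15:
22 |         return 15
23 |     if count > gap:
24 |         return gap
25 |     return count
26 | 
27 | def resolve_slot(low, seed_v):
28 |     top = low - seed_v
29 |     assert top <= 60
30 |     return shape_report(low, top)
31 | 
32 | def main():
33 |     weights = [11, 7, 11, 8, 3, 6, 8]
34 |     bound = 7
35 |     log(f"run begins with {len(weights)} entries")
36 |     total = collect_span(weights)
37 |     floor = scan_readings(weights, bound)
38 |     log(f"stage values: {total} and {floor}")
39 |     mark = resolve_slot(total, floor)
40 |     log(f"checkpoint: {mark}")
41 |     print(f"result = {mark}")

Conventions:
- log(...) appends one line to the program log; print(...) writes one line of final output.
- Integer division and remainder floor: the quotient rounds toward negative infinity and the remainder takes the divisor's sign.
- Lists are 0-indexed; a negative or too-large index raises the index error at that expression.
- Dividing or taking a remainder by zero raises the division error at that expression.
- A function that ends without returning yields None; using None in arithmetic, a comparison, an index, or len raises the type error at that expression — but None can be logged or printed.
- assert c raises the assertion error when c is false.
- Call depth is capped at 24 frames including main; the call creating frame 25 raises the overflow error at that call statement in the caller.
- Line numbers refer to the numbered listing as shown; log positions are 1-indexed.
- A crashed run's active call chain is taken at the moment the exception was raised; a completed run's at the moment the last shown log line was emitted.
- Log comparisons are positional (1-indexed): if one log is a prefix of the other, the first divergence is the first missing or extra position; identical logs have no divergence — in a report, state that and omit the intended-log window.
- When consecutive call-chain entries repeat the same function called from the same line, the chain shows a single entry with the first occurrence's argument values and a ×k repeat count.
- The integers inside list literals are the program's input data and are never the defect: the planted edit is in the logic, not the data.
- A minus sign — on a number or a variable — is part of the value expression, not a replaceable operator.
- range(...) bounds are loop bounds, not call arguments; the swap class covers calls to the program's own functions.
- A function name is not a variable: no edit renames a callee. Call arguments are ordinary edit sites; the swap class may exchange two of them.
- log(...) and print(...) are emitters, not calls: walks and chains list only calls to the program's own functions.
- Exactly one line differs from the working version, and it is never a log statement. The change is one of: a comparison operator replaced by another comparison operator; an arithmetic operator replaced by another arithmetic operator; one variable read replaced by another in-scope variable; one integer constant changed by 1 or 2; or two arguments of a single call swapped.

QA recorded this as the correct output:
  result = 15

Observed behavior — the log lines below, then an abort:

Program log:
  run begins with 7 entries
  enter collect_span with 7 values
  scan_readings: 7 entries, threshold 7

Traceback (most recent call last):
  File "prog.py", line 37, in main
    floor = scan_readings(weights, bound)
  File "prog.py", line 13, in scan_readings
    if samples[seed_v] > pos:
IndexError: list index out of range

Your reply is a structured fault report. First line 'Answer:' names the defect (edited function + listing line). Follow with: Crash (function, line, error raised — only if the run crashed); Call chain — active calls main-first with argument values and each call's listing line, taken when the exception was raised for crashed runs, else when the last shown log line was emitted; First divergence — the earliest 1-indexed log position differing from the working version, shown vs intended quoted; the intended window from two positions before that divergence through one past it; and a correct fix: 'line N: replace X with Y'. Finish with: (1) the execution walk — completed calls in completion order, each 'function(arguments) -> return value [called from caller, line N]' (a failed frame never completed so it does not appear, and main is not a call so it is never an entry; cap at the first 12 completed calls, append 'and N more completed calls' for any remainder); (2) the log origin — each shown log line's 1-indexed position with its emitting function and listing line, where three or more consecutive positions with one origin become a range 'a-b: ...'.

Answer: the defect is in scan_readings at line 12.
Key fact: A complete run would log 'leaving scan_readings with 38' next, but this one stopped at 3 lines.
Crash: scan_readings, line 13, IndexError.
Call chain: main -> scan_readings([11, 7, 11, 8, 3, 6, 8], 7) (called at line 37).
First divergence: position 4 — after 3 matching lines the faulty run goes silent; intended next line 'leaving scan_readings with 38'.
Intended log window:
  2: enter collect_span with 7 values
  3: scan_readings: 7 entries, threshold 7
  4: leaving scan_readings with 38
  5: stage values: 3 and 38
Execution walk:
  collect_span([11, 7, 11, 8, 3, 6, 8]) -> 3  [called from main, line 36]
Log origins:
  1: logged in main at line 35
  2: logged in collect_span at line 2
  3: logged in scan_readings at line 10
A correct fix: line 12: replace `-2` with `0`.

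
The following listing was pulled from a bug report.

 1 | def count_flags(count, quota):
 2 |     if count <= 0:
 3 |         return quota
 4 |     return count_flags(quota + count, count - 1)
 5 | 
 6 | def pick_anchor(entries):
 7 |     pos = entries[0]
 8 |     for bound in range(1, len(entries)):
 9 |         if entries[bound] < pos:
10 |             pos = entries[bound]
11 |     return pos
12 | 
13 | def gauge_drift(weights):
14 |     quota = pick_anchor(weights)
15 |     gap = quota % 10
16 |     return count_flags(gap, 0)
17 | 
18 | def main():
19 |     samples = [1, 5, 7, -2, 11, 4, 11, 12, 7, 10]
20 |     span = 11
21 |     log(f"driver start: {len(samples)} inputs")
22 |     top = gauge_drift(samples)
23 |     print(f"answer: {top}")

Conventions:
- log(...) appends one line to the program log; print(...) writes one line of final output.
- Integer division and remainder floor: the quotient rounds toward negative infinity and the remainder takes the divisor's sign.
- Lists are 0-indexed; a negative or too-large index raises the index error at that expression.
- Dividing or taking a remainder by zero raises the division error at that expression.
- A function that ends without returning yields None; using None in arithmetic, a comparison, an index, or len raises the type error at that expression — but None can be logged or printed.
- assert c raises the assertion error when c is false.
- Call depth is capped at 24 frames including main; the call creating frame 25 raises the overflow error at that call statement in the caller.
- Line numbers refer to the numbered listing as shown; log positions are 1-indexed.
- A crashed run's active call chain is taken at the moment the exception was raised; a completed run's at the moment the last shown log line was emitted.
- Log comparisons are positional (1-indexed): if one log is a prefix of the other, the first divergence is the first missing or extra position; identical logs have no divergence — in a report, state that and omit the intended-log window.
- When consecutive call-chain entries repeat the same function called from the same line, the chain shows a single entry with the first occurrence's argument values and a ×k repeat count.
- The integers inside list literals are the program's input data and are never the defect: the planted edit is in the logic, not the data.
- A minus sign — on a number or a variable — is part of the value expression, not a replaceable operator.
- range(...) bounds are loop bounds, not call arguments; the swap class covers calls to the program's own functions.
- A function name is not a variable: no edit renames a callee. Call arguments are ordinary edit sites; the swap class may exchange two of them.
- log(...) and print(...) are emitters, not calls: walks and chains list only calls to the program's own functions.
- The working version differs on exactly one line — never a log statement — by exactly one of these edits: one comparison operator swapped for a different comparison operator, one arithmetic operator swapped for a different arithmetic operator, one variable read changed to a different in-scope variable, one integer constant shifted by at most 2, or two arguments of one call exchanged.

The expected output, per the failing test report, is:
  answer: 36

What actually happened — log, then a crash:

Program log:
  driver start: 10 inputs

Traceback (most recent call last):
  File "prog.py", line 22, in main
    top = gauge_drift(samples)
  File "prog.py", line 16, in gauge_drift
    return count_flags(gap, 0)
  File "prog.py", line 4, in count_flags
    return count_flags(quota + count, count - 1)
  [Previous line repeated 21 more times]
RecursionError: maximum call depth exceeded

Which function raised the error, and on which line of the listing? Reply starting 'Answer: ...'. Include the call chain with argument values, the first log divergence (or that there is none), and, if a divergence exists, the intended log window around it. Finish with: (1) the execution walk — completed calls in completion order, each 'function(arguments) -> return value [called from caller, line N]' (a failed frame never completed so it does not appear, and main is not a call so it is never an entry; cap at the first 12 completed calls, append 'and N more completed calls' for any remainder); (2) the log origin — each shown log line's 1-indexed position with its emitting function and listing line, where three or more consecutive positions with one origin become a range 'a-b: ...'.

Answer: the error was raised in count_flags, line 4.
The tell: The logs agree in full; the defect surfaces as the crash itself.
Call chain: main -> gauge_drift([1, 5, 7, -2, 11, 4, 11, 12, 7, 10]) (called at line 22) -> count_flags(8, 0) (called at line 16) -> count_flags(8, 7) (called at line 4) ×21.
First divergence: none; the two logs match at every position.
Execution walk:
  pick_anchor([1, 5, 7, -2, 11, 4, 11, 12, 7, 10]) -> -2  [called from gauge_drift, line 14]
Origin of each log line:
  1: from main, line 21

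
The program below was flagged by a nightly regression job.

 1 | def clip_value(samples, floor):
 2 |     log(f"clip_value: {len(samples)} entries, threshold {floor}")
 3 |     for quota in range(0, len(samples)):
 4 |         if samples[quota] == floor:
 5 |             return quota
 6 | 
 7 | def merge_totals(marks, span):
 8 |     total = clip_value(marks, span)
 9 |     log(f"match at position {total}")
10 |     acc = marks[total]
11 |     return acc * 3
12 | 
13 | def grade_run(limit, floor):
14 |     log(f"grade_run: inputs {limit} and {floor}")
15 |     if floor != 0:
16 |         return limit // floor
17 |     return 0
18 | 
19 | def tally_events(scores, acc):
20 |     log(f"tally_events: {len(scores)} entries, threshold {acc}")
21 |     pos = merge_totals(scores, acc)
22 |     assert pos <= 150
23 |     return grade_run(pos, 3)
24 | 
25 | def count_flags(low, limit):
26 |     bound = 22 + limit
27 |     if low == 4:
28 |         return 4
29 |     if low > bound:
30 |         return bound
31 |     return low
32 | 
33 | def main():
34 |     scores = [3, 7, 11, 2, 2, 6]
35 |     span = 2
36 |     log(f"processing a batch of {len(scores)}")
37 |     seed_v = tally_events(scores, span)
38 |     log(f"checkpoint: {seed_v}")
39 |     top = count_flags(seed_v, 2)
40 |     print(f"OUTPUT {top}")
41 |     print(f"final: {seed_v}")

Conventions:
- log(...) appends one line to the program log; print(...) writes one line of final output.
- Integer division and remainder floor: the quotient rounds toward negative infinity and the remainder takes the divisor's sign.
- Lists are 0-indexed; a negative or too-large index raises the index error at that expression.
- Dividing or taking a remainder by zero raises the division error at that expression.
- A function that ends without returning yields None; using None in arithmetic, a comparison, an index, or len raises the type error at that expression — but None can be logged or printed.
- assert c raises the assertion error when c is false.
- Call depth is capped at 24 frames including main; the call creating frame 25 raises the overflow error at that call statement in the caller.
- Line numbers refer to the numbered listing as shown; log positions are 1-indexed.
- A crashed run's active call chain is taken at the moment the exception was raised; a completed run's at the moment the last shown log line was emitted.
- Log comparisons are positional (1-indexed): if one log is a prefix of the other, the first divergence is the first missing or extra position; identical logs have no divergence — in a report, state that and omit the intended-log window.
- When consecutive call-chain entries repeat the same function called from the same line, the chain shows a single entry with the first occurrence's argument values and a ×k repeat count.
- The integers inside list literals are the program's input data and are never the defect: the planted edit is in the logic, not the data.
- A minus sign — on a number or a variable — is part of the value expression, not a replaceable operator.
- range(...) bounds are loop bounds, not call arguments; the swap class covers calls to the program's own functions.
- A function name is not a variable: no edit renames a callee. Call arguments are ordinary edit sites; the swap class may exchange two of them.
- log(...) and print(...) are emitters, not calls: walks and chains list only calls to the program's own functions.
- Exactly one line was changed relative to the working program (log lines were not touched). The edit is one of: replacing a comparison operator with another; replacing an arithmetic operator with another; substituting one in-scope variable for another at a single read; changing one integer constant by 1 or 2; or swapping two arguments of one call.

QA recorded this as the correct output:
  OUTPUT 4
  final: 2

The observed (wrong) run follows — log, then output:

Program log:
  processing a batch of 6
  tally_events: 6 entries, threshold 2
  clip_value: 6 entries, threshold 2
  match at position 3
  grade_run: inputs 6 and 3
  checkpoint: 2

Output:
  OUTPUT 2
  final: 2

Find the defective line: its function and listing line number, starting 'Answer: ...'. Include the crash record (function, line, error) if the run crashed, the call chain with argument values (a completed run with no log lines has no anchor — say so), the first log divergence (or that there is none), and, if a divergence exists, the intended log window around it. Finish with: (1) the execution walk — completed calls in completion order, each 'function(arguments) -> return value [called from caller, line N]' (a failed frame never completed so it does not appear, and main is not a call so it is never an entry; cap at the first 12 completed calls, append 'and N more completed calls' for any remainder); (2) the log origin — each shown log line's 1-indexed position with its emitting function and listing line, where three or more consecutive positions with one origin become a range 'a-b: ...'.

Answer: the defect is in count_flags at line 27.
Key fact: The two runs log identically and part ways only at the printed values.
Call chain: main.
First divergence: none (the log streams are identical).
Execution walk:
  clip_value([3, 7, 11, 2, 2, 6], 2) -> 3  [called from merge_totals, line 8]
  merge_totals([3, 7, 11, 2, 2, 6], 2) -> 6  [called from tally_events, line 21]
  grade_run(6, 3) -> 2  [called from tally_events, line 23]
  tally_events([3, 7, 11, 2, 2, 6], 2) -> 2  [called from main, line 37]
  count_flags(2, 2) -> 2  [called from main, line 39]
Log origin:
  1: logged in main at line 36
  2: logged in tally_events at line 20
  3: logged in clip_value at line 2
  4: logged in merge_totals at line 9
  5: logged in grade_run at line 14
  6: logged in main at line 38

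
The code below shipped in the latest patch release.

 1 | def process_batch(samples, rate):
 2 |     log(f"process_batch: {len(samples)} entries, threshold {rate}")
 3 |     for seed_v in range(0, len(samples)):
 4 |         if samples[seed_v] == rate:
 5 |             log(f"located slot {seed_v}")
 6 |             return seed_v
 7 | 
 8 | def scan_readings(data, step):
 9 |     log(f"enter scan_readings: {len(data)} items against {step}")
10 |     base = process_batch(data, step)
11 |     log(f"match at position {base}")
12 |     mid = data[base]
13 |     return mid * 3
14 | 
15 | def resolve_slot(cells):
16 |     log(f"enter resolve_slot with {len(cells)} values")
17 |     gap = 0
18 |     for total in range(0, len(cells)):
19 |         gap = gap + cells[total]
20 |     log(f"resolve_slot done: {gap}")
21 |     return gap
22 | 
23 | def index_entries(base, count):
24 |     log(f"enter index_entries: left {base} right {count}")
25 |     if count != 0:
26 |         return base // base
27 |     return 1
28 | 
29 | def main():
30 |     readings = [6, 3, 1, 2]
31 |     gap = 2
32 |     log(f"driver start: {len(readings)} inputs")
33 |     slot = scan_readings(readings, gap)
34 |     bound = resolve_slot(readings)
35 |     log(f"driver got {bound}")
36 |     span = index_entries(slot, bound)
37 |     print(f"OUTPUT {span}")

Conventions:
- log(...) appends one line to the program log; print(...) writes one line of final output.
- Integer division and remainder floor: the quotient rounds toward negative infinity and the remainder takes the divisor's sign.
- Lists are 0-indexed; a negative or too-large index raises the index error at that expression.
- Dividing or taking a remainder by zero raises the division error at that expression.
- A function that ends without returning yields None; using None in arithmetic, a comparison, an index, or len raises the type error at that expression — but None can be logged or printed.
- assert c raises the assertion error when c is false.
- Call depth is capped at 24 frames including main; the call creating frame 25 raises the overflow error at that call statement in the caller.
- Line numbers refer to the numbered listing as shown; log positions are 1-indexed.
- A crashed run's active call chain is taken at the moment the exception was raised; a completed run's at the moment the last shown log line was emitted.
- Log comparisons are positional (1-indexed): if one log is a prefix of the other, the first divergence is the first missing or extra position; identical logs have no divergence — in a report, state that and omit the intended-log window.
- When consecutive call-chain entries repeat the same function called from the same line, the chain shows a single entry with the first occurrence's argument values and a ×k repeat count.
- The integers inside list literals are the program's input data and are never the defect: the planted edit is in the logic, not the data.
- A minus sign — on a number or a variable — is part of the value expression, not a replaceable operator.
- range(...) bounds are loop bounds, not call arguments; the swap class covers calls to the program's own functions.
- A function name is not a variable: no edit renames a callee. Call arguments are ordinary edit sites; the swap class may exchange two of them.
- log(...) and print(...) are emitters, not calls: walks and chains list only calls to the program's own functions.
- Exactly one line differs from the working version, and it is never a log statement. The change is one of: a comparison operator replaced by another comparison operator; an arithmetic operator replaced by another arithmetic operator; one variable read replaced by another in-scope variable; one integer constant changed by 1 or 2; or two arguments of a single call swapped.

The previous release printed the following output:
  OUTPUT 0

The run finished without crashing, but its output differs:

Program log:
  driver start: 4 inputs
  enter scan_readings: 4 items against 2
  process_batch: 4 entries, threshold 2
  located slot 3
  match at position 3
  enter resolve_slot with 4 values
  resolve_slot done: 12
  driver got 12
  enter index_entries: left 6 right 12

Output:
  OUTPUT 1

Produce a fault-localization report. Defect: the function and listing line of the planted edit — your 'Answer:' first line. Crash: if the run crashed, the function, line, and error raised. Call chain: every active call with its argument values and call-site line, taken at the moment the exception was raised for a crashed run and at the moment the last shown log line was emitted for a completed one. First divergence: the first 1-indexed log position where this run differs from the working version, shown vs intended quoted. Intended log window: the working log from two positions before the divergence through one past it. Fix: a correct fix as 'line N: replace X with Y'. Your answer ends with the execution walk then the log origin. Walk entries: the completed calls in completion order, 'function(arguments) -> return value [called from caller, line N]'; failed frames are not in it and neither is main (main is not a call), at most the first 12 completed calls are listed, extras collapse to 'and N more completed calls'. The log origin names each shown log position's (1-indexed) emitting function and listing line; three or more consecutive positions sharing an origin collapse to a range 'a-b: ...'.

Answer: the defect is in index_entries at line 26.
The tell: The logs agree in full; only the final output differs.
Call chain: main -> index_entries(6, 12) (called at line 36).
First divergence: none — the logs agree in full.
Execution walk:
  process_batch([6, 3, 1, 2], 2) -> 3  [called from scan_readings, line 10]
  scan_readings([6, 3, 1, 2], 2) -> 6  [called from main, line 33]
  resolve_slot([6, 3, 1, 2]) -> 12  [called from main, line 34]
  index_entries(6, 12) -> 1  [called from main, line 36]
Log origins:
  1: from main, line 32
  2: from scan_readings, line 9
  3: from process_batch, line 2
  4: from process_batch, line 5
  5: from scan_readings, line 11
  6: from resolve_slot, line 16
  7: from resolve_slot, line 20
  8: from main, line 35
  9: from index_entries, line 24
A correct fix: line 26: replace `base // base` with `base // count`.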